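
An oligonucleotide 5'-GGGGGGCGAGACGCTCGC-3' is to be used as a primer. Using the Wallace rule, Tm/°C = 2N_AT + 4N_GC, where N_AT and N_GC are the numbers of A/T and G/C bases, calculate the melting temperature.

66°C

Base counts: G=10, T=1, A=2, C=5
So N_AT = 3 and N_GC = 15.
Tm = 2(3) + 4(15) = 6 + 60 = 66°C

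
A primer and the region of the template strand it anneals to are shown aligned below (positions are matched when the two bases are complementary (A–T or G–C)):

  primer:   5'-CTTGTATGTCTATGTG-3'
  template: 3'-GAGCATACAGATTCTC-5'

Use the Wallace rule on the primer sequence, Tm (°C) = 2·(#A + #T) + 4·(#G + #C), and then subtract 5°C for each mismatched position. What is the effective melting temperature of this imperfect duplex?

29°C

Primer base counts: A=2, T=8, G=4, C=2 → A+T=10, G+C=6
Perfect-match Tm = 2(10) + 4(6) = 20 + 24 = 44°C
Mismatches (positions where the bases are not complementary): 3 (at positions 3, 13, 15)
Effective Tm = 44 − 3×5 = 44 − 15 = 29°C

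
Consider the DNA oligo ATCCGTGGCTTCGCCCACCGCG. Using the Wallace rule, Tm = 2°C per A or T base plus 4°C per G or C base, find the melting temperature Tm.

Scanning the sequence gives A=2, C=10, G=6, T=4.
So N_AT = 6 and N_GC = 16.
Tm = 4·16 + 2·6 = 64 + 12 = 76°C

76°C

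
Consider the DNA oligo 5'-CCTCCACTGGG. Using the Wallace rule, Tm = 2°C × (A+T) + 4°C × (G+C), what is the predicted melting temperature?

A=1, T=2, C=5, G=3
A+T = 3, G+C = 8
Tm = 2(3) + 4(8) = 6 + 32 = 38°C

38°C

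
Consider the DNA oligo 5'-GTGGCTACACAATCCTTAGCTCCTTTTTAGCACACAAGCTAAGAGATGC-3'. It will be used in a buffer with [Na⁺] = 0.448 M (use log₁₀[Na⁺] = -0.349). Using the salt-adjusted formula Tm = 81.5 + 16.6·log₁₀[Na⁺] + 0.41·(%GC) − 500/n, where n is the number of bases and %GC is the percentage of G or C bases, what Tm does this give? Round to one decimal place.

83.9°C

Length n = 49. Base counts: G=9, A=14, C=13, T=13
G+C = 22, so %GC = 22/49 × 100 = 44.898%
Salt term: 16.6 × (-0.349) = -5.793
GC term: 0.41 × 44.898 = 18.408; length term: −500/49 = −10.204
Tm = 81.5 + (-5.793) + 18.408 − 10.204 = 83.911 → 83.9°C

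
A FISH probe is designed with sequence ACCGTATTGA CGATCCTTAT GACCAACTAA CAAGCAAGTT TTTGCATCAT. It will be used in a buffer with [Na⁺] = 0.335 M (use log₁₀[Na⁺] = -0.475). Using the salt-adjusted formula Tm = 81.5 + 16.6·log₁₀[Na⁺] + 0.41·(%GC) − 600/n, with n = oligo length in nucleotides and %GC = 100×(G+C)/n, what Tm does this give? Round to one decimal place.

Length n = 50. Counting bases: G=7, A=16, C=12, T=15
G+C = 19, so %GC = 19/50 × 100 = 38%
Salt term: 16.6 × (-0.475) = -7.885
GC term: 0.41 × 38 = 15.58; length term: −600/50 = −12
Tm = 81.5 + (-7.885) + 15.58 − 12 = 77.195 → 77.2°C

77.2°C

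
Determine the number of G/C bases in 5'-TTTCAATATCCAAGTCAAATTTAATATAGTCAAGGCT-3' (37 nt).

Counting bases: T=13, G=4, C=6, A=14
Total G or C: 4 + 6 = 10

10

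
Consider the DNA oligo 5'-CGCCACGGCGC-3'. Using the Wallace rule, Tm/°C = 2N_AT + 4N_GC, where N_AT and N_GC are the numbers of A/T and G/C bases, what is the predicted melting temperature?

42°C

Base counts: G=4, A=1, T=0, C=6
AT pairs contribute 1, GC pairs contribute 10.
Tm = 2(1) + 4(10) = 2 + 40 = 42°C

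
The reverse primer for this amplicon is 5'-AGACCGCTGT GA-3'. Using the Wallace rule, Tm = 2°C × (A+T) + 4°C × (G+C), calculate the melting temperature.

38°C

Scanning the sequence gives G=4, T=2, A=3, C=3.
So N_AT = 5 and N_GC = 7.
Tm = 2(5) + 4(7) = 10 + 28 = 38°C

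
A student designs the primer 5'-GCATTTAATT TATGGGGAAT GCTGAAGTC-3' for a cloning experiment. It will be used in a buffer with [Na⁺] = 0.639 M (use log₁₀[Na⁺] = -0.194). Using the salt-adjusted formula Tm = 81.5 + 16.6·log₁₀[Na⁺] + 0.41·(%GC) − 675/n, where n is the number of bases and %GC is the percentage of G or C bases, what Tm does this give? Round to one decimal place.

70.6°C

Length n = 29. Base counts: A=8, G=8, C=3, T=10
G+C = 11, so %GC = 11/29 × 100 = 37.931%
Salt term: 16.6 × (-0.194) = -3.22
GC term: 0.41 × 37.931 = 15.552; length term: −675/29 = −23.276
Tm = 81.5 + (-3.22) + 15.552 − 23.276 = 70.556 → 70.6°C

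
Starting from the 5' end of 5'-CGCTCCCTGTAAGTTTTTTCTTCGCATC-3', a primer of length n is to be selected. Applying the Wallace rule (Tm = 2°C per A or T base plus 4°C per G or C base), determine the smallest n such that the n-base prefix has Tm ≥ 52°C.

n = 18

First 17 bases: CGCTCCCTGTAAGTTTT → Tm = 50°C (< 52°C)
First 18 bases: CGCTCCCTGTAAGTTTTT → Tm = 52°C (≥ 52°C)
Since every base adds ≥2°C, Tm only increases with n, so the threshold is first crossed at n = 18.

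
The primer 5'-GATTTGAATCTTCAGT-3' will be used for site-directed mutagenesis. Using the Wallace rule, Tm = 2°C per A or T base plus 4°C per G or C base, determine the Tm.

Counting bases: T=7, G=3, A=4, C=2
AT pairs contribute 11, GC pairs contribute 5.
Tm = 4·5 + 2·11 = 20 + 22 = 42°C

42°C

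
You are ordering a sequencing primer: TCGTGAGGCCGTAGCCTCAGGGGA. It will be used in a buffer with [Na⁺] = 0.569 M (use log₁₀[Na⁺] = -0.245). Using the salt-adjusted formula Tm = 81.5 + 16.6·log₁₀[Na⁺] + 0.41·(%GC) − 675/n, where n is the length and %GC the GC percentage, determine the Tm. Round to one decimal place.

76.6°C

Length n = 24. T=4, G=10, A=4, C=6
G+C = 16, so %GC = 16/24 × 100 = 66.667%
Salt term: 16.6 × (-0.245) = -4.067
GC term: 0.41 × 66.667 = 27.333; length term: −675/24 = −28.125
Tm = 81.5 + (-4.067) + 27.333 − 28.125 = 76.641 → 76.6°C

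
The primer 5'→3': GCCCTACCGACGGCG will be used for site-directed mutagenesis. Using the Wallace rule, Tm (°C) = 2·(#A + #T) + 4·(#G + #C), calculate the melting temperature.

Counting bases: A=2, G=5, C=7, T=1
A+T = 3, G+C = 12
Tm = 2(3) + 4(12) = 6 + 48 = 54°C

54°C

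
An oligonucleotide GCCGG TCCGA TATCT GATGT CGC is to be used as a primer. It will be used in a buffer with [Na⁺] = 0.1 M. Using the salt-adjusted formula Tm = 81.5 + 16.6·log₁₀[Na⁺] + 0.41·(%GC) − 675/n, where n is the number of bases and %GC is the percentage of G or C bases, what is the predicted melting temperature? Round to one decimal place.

60.5°C

Length n = 23. Base counts: G=7, A=3, T=6, C=7
G+C = 14, so %GC = 14/23 × 100 = 60.87%
Salt term: 16.6 × (-1) = -16.6
GC term: 0.41 × 60.87 = 24.957; length term: −675/23 = −29.348
Tm = 81.5 + (-16.6) + 24.957 − 29.348 = 60.509 → 60.5°C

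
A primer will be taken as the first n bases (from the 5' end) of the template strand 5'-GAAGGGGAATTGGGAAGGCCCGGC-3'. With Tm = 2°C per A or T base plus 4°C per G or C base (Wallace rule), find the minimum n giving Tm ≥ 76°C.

n = 23

First 22 bases: GAAGGGGAATTGGGAAGGCCCG → Tm = 72°C (< 76°C)
First 23 bases: GAAGGGGAATTGGGAAGGCCCGG → Tm = 76°C (≥ 76°C)
Each additional base adds 2°C (A/T) or 4°C (G/C), so Tm is non-decreasing in n; n = 23 is the first length to reach 76°C.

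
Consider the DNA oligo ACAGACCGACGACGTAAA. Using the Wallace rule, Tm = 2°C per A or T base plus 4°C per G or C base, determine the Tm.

54°C

Base counts: G=4, T=1, C=5, A=8
AT pairs contribute 9, GC pairs contribute 9.
Tm = 2×9 + 4×9 = 54°C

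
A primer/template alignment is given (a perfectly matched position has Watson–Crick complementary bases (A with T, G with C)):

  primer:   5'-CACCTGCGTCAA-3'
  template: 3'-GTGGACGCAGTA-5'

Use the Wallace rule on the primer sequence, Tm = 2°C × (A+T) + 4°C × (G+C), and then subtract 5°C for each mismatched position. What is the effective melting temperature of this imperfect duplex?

Primer base counts: A=3, T=2, G=2, C=5 → A+T=5, G+C=7
Perfect-match Tm = 2(5) + 4(7) = 10 + 28 = 38°C
Mismatches (positions where the bases are not complementary): 1 (at position 12)
Effective Tm = 38 − 1×5 = 38 − 5 = 33°C

33°C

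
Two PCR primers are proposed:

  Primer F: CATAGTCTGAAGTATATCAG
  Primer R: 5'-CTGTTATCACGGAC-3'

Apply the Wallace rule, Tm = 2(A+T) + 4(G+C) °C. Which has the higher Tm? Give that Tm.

Primer F, 54°C

Primer F: A+T=13, G+C=7 → Tm = 2(13)+4(7) = 54°C
Primer R: A+T=7, G+C=7 → Tm = 2(7)+4(7) = 42°C
54°C vs 42°C → primer F is higher.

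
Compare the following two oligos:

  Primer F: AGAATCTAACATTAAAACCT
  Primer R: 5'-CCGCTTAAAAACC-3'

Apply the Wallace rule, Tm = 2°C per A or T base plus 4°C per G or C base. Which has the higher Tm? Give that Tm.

Primer F: A+T=15, G+C=5 → Tm = 2(15)+4(5) = 50°C
Primer R: A+T=7, G+C=6 → Tm = 2(7)+4(6) = 38°C
50°C vs 38°C → primer F is higher.

Primer F, 50°C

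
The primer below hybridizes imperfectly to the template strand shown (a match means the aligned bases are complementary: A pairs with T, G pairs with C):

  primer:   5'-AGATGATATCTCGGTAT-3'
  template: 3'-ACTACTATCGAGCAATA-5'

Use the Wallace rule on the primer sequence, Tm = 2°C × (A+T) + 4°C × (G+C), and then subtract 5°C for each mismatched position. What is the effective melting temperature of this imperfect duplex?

Primer base counts: A=5, T=6, G=4, C=2 → A+T=11, G+C=6
Perfect-match Tm = 2(11) + 4(6) = 22 + 24 = 46°C
Mismatches (positions where the bases are not complementary): 3 (at positions 1, 9, 14)
Effective Tm = 46 − 3×5 = 46 − 15 = 31°C

31°C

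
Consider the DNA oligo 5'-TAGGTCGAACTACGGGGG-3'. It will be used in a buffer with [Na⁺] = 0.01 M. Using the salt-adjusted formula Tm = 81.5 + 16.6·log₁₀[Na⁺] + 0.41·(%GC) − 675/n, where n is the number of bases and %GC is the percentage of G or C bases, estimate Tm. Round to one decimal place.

35.9°C

Length n = 18. Base counts: G=8, T=3, C=3, A=4
G+C = 11, so %GC = 11/18 × 100 = 61.111%
Salt term: 16.6 × (-2) = -33.2
GC term: 0.41 × 61.111 = 25.056; length term: −675/18 = −37.5
Tm = 81.5 + (-33.2) + 25.056 − 37.5 = 35.856 → 35.9°C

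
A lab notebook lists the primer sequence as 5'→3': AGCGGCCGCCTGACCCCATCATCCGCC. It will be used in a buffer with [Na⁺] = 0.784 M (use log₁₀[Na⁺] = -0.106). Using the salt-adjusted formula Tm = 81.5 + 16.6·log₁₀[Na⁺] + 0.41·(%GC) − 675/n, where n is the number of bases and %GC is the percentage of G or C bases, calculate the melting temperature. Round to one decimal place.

85.1°C

Length n = 27. Scanning the sequence gives A=4, C=14, T=3, G=6.
G+C = 20, so %GC = 20/27 × 100 = 74.074%
Salt term: 16.6 × (-0.106) = -1.76
GC term: 0.41 × 74.074 = 30.37; length term: −675/27 = −25
Tm = 81.5 + (-1.76) + 30.37 − 25 = 85.11 → 85.1°C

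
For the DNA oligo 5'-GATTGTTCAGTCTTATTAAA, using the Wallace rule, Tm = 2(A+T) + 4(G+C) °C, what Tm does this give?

Counting bases: C=2, T=9, A=6, G=3
So N_AT = 15 and N_GC = 5.
Tm = 2×15 + 4×5 = 50°C

50°C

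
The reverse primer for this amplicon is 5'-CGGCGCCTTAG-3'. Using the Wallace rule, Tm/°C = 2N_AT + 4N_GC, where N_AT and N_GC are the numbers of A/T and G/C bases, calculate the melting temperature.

38°C

Scanning the sequence gives T=2, A=1, G=4, C=4.
A+T = 3, G+C = 8
Tm = 2×3 + 4×8 = 38°C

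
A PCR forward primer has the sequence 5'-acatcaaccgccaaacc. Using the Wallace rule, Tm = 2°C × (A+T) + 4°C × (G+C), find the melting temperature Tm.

52°C

Base counts: C=8, T=1, A=7, G=1
So N_AT = 8 and N_GC = 9.
Tm = 2(8) + 4(9) = 16 + 36 = 52°C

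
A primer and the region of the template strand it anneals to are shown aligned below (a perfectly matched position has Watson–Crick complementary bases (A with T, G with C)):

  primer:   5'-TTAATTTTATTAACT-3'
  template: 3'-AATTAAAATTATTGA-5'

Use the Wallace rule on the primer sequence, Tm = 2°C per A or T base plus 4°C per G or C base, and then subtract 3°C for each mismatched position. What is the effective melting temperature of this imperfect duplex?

Primer base counts: A=5, T=9, G=0, C=1 → A+T=14, G+C=1
Perfect-match Tm = 2(14) + 4(1) = 28 + 4 = 32°C
Mismatches (positions where the bases are not complementary): 1 (at position 10)
Effective Tm = 32 − 1×3 = 32 − 3 = 29°C

29°C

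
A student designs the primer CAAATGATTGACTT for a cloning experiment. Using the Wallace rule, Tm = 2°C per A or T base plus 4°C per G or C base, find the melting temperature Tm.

Scanning the sequence gives T=5, C=2, A=5, G=2.
So N_AT = 10 and N_GC = 4.
Tm = 2(10) + 4(4) = 20 + 16 = 36°C

36°C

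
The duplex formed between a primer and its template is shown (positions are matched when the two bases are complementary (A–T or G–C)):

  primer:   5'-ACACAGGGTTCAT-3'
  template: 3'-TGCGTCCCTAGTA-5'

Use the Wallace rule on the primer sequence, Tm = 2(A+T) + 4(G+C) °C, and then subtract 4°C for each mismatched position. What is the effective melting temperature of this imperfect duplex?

30°C

Primer base counts: A=4, T=3, G=3, C=3 → A+T=7, G+C=6
Perfect-match Tm = 2(7) + 4(6) = 14 + 24 = 38°C
Mismatches (positions where the bases are not complementary): 2 (at positions 3, 9)
Effective Tm = 38 − 2×4 = 38 − 8 = 30°C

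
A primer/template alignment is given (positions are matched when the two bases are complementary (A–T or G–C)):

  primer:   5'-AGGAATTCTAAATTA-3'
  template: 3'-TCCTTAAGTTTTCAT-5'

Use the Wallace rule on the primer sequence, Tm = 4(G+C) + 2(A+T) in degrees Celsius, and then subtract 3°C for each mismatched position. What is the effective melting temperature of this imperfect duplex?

30°C

Primer base counts: A=7, T=5, G=2, C=1 → A+T=12, G+C=3
Perfect-match Tm = 2(12) + 4(3) = 24 + 12 = 36°C
Mismatches (positions where the bases are not complementary): 2 (at positions 9, 13)
Effective Tm = 36 − 2×3 = 36 − 6 = 30°C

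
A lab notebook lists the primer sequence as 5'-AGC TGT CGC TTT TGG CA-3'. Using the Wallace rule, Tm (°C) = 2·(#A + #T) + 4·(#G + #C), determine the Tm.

Scanning the sequence gives T=6, G=5, C=4, A=2.
A+T = 8, G+C = 9
Tm = 2(8) + 4(9) = 16 + 36 = 52°C

52°C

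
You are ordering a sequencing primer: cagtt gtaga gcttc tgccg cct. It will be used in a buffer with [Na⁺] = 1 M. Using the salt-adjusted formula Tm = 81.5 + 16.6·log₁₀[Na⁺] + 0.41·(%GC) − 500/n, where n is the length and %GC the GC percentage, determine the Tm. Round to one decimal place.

Length n = 23. G=6, C=7, A=3, T=7
G+C = 13, so %GC = 13/23 × 100 = 56.522%
Salt term: 16.6 × (0) = 0
GC term: 0.41 × 56.522 = 23.174; length term: −500/23 = −21.739
Tm = 81.5 + (0) + 23.174 − 21.739 = 82.935 → 82.9°C

82.9°C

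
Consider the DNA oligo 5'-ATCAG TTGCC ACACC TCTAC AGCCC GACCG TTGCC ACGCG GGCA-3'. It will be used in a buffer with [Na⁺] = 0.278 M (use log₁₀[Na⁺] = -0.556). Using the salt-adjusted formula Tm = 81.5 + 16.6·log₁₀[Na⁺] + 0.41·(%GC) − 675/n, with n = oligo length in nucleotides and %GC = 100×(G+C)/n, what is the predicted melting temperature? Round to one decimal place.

Length n = 44. C=18, A=9, G=10, T=7
G+C = 28, so %GC = 28/44 × 100 = 63.636%
Salt term: 16.6 × (-0.556) = -9.23
GC term: 0.41 × 63.636 = 26.091; length term: −675/44 = −15.341
Tm = 81.5 + (-9.23) + 26.091 − 15.341 = 83.02 → 83.0°C

83.0°C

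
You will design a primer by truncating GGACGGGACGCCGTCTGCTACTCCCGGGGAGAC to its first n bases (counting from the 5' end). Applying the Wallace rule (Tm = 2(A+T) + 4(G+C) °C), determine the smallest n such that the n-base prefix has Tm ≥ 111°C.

n = 33

First 32 bases: GGACGGGACGCCGTCTGCTACTCCCGGGGAGA → Tm = 110°C (< 111°C)
First 33 bases: GGACGGGACGCCGTCTGCTACTCCCGGGGAGAC → Tm = 114°C (≥ 111°C)
Since every base adds ≥2°C, Tm only increases with n, so the threshold is first crossed at n = 33.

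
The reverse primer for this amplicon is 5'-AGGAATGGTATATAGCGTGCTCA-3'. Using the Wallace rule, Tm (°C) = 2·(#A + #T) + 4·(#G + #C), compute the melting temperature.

66°C

C=3, T=6, A=7, G=7
AT pairs contribute 13, GC pairs contribute 10.
Tm = 2×13 + 4×10 = 66°C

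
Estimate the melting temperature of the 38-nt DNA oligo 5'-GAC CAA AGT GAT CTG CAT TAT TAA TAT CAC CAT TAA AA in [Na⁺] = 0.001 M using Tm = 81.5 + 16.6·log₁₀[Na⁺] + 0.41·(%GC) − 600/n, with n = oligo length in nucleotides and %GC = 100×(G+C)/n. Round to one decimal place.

Length n = 38. Base counts: A=16, G=4, T=11, C=7
G+C = 11, so %GC = 11/38 × 100 = 28.947%
Salt term: 16.6 × (-3) = -49.8
GC term: 0.41 × 28.947 = 11.868; length term: −600/38 = −15.789
Tm = 81.5 + (-49.8) + 11.868 − 15.789 = 27.779 → 27.8°C

27.8°C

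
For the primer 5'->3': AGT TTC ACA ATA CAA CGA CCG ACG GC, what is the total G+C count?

T=4, G=5, C=8, A=9
Total G or C: 5 + 8 = 13

13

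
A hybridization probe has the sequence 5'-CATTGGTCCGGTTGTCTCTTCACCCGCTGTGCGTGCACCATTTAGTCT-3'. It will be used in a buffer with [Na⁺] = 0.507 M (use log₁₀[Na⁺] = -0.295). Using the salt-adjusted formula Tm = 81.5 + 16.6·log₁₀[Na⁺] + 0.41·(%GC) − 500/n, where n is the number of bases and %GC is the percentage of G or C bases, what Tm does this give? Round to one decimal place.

88.4°C

Length n = 48. C=15, A=5, G=11, T=17
G+C = 26, so %GC = 26/48 × 100 = 54.167%
Salt term: 16.6 × (-0.295) = -4.897
GC term: 0.41 × 54.167 = 22.208; length term: −500/48 = −10.417
Tm = 81.5 + (-4.897) + 22.208 − 10.417 = 88.394 → 88.4°C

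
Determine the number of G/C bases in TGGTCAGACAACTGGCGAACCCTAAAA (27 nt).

Scanning the sequence gives T=4, A=10, G=6, C=7.
Total G or C: 6 + 7 = 13

13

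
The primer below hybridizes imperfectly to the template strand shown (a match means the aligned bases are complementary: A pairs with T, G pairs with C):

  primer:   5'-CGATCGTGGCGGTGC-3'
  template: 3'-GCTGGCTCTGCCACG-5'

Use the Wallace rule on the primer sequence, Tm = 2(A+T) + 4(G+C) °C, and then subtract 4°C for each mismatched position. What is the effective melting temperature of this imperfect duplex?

Primer base counts: A=1, T=3, G=7, C=4 → A+T=4, G+C=11
Perfect-match Tm = 2(4) + 4(11) = 8 + 44 = 52°C
Mismatches (positions where the bases are not complementary): 3 (at positions 4, 7, 9)
Effective Tm = 52 − 3×4 = 52 − 12 = 40°C

40°C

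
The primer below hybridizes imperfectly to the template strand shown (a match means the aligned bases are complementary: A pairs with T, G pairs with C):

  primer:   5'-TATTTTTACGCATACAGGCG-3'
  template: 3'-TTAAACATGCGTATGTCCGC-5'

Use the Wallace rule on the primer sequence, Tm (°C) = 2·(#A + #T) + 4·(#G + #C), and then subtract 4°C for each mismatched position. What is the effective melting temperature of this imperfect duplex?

Primer base counts: A=5, T=7, G=4, C=4 → A+T=12, G+C=8
Perfect-match Tm = 2(12) + 4(8) = 24 + 32 = 56°C
Mismatches (positions where the bases are not complementary): 2 (at positions 1, 6)
Effective Tm = 56 − 2×4 = 56 − 8 = 48°C

48°C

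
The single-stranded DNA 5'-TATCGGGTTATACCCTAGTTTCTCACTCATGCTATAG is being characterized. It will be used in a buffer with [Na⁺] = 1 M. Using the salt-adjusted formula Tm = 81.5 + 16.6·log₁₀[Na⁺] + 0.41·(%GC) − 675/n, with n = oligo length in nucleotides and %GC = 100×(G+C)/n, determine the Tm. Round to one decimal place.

Length n = 37. Counting bases: G=6, C=9, T=14, A=8
G+C = 15, so %GC = 15/37 × 100 = 40.541%
Salt term: 16.6 × (0) = 0
GC term: 0.41 × 40.541 = 16.622; length term: −675/37 = −18.243
Tm = 81.5 + (0) + 16.622 − 18.243 = 79.879 → 79.9°C

79.9°C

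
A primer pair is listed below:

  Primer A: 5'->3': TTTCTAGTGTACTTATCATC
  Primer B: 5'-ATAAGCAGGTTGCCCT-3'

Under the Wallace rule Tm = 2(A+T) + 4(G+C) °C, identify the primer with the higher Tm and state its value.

Primer A, 52°C

Primer A: A+T=14, G+C=6 → Tm = 2(14)+4(6) = 52°C
Primer B: A+T=8, G+C=8 → Tm = 2(8)+4(8) = 48°C
52°C vs 48°C → primer A is higher.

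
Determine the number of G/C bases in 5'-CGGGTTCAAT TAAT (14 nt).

5

C=2, G=3, T=5, A=4
Total G or C: 3 + 2 = 5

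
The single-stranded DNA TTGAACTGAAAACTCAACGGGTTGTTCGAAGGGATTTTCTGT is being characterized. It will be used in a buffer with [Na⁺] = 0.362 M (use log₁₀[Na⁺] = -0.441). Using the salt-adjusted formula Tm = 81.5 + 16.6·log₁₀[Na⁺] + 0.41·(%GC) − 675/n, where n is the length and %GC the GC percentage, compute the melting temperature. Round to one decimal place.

74.7°C

Length n = 42. G=11, A=11, C=6, T=14
G+C = 17, so %GC = 17/42 × 100 = 40.476%
Salt term: 16.6 × (-0.441) = -7.321
GC term: 0.41 × 40.476 = 16.595; length term: −675/42 = −16.071
Tm = 81.5 + (-7.321) + 16.595 − 16.071 = 74.703 → 74.7°C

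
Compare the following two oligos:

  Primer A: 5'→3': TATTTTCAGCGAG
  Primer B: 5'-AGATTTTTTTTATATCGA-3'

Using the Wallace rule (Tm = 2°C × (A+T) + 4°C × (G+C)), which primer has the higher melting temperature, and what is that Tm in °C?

Primer A: A+T=8, G+C=5 → Tm = 2(8)+4(5) = 36°C
Primer B: A+T=15, G+C=3 → Tm = 2(15)+4(3) = 42°C
36°C vs 42°C → primer B is higher.

Primer B, 42°C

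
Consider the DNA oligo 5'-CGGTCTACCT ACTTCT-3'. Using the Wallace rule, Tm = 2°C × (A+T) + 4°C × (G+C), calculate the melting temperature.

48°C

Scanning the sequence gives A=2, T=6, G=2, C=6.
So N_AT = 8 and N_GC = 8.
Tm = 2×8 + 4×8 = 48°C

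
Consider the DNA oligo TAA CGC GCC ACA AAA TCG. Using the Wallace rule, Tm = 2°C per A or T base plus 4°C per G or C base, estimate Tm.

54°C

Base counts: G=3, C=6, A=7, T=2
So N_AT = 9 and N_GC = 9.
Tm = 2×9 + 4×9 = 54°C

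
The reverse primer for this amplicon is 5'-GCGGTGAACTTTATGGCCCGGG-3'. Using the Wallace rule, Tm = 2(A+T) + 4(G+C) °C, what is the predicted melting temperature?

Scanning the sequence gives A=3, C=5, G=9, T=5.
So N_AT = 8 and N_GC = 14.
Tm = 2(8) + 4(14) = 16 + 56 = 72°C

72°C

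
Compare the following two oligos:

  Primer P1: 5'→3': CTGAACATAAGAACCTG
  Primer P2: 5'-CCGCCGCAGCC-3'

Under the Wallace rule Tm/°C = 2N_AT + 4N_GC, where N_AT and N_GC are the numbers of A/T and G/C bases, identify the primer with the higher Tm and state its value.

Primer P1, 48°C

Primer P1: A+T=10, G+C=7 → Tm = 2(10)+4(7) = 48°C
Primer P2: A+T=1, G+C=10 → Tm = 2(1)+4(10) = 42°C
48°C vs 42°C → primer P1 is higher.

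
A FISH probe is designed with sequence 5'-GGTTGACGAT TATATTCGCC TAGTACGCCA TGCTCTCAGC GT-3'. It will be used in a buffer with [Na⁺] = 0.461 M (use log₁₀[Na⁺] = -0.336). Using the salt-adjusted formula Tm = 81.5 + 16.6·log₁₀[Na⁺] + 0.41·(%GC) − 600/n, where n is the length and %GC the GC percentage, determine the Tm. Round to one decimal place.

Length n = 42. Base counts: A=8, G=10, C=11, T=13
G+C = 21, so %GC = 21/42 × 100 = 50%
Salt term: 16.6 × (-0.336) = -5.578
GC term: 0.41 × 50 = 20.5; length term: −600/42 = −14.286
Tm = 81.5 + (-5.578) + 20.5 − 14.286 = 82.136 → 82.1°C

82.1°C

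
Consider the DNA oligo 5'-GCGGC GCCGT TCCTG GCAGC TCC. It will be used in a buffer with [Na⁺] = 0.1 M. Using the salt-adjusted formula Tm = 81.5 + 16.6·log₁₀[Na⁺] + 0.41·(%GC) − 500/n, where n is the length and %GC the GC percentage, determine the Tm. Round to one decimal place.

Length n = 23. Counting bases: A=1, C=10, T=4, G=8
G+C = 18, so %GC = 18/23 × 100 = 78.261%
Salt term: 16.6 × (-1) = -16.6
GC term: 0.41 × 78.261 = 32.087; length term: −500/23 = −21.739
Tm = 81.5 + (-16.6) + 32.087 − 21.739 = 75.248 → 75.2°C

75.2°C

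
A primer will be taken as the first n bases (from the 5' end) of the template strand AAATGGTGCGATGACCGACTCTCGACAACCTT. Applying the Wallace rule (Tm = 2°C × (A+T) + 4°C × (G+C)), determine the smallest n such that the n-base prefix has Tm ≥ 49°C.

First 16 bases: AAATGGTGCGATGACC → Tm = 48°C (< 49°C)
First 17 bases: AAATGGTGCGATGACCG → Tm = 52°C (≥ 49°C)
Since every base adds ≥2°C, Tm only increases with n, so the threshold is first crossed at n = 17.

n = 17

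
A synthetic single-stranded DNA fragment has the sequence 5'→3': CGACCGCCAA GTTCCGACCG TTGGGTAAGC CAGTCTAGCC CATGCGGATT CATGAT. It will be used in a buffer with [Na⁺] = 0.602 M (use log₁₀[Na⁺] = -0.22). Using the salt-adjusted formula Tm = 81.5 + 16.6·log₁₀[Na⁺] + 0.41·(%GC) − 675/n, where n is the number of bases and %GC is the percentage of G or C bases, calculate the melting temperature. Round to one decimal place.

Length n = 56. Base counts: C=17, T=12, G=15, A=12
G+C = 32, so %GC = 32/56 × 100 = 57.143%
Salt term: 16.6 × (-0.22) = -3.652
GC term: 0.41 × 57.143 = 23.429; length term: −675/56 = −12.054
Tm = 81.5 + (-3.652) + 23.429 − 12.054 = 89.223 → 89.2°C

89.2°C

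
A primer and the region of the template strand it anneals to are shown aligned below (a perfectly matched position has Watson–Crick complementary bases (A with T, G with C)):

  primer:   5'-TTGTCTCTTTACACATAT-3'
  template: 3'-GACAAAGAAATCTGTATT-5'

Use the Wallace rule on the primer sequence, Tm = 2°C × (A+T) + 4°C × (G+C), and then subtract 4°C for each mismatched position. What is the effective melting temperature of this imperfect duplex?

Primer base counts: A=4, T=9, G=1, C=4 → A+T=13, G+C=5
Perfect-match Tm = 2(13) + 4(5) = 26 + 20 = 46°C
Mismatches (positions where the bases are not complementary): 4 (at positions 1, 5, 12, 18)
Effective Tm = 46 − 4×4 = 46 − 16 = 30°C

30°C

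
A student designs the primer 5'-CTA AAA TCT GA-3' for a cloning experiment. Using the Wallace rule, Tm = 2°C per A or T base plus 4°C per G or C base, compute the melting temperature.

T=3, G=1, C=2, A=5
A+T = 8, G+C = 3
Tm = 4·3 + 2·8 = 12 + 16 = 28°C

28°C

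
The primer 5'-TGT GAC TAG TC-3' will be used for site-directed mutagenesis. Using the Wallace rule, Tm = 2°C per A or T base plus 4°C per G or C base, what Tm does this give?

Scanning the sequence gives G=3, T=4, C=2, A=2.
So N_AT = 6 and N_GC = 5.
Tm = 4·5 + 2·6 = 20 + 12 = 32°C

32°C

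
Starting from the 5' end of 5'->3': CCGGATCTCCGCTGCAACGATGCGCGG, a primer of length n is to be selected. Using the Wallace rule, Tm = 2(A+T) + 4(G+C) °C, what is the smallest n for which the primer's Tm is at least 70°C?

n = 22

First 21 bases: CCGGATCTCCGCTGCAACGAT → Tm = 68°C (< 70°C)
First 22 bases: CCGGATCTCCGCTGCAACGATG → Tm = 72°C (≥ 70°C)
Since every base adds ≥2°C, Tm only increases with n, so the threshold is first crossed at n = 22.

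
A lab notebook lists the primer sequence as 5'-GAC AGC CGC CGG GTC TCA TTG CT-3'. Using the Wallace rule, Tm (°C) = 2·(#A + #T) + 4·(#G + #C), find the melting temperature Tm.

Counting bases: C=8, A=3, T=5, G=7
So N_AT = 8 and N_GC = 15.
Tm = 2(8) + 4(15) = 16 + 60 = 76°C

76°C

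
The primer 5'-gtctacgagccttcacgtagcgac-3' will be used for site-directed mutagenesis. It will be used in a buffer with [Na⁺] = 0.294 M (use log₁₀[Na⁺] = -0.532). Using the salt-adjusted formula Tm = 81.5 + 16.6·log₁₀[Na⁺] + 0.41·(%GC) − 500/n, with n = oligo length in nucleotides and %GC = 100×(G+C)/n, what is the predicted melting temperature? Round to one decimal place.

Length n = 24. Scanning the sequence gives T=5, G=6, C=8, A=5.
G+C = 14, so %GC = 14/24 × 100 = 58.333%
Salt term: 16.6 × (-0.532) = -8.831
GC term: 0.41 × 58.333 = 23.917; length term: −500/24 = −20.833
Tm = 81.5 + (-8.831) + 23.917 − 20.833 = 75.753 → 75.8°C

75.8°C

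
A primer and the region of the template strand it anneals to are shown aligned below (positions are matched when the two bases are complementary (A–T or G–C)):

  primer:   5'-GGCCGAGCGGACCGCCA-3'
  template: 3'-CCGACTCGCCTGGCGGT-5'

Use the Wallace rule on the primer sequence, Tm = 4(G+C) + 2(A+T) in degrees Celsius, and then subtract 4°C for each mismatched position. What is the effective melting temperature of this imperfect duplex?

Primer base counts: A=3, T=0, G=7, C=7 → A+T=3, G+C=14
Perfect-match Tm = 2(3) + 4(14) = 6 + 56 = 62°C
Mismatches (positions where the bases are not complementary): 1 (at position 4)
Effective Tm = 62 − 1×4 = 62 − 4 = 58°C

58°C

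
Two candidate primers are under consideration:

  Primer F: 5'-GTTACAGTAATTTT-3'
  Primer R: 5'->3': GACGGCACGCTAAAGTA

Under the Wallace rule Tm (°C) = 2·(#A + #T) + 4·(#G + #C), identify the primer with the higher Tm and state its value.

Primer F: A+T=11, G+C=3 → Tm = 2(11)+4(3) = 34°C
Primer R: A+T=8, G+C=9 → Tm = 2(8)+4(9) = 52°C
34°C vs 52°C → primer R is higher.

Primer R, 52°C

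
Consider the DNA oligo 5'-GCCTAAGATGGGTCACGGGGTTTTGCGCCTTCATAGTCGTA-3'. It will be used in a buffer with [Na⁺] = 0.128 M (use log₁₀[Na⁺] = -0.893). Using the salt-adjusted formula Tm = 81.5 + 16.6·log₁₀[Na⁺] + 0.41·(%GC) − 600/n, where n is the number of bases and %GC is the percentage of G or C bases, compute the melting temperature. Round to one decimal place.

Length n = 41. Counting bases: G=13, C=9, T=12, A=7
G+C = 22, so %GC = 22/41 × 100 = 53.659%
Salt term: 16.6 × (-0.893) = -14.824
GC term: 0.41 × 53.659 = 22; length term: −600/41 = −14.634
Tm = 81.5 + (-14.824) + 22 − 14.634 = 74.042 → 74.0°C

74.0°C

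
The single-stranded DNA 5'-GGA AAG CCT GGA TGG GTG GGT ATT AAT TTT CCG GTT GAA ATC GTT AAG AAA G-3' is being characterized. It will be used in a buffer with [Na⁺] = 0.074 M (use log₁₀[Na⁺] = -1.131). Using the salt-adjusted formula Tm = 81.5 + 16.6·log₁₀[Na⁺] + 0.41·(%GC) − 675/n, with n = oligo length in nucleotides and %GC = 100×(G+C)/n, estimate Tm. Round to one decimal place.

67.1°C

Length n = 52. Counting bases: C=5, T=15, G=17, A=15
G+C = 22, so %GC = 22/52 × 100 = 42.308%
Salt term: 16.6 × (-1.131) = -18.775
GC term: 0.41 × 42.308 = 17.346; length term: −675/52 = −12.981
Tm = 81.5 + (-18.775) + 17.346 − 12.981 = 67.09 → 67.1°C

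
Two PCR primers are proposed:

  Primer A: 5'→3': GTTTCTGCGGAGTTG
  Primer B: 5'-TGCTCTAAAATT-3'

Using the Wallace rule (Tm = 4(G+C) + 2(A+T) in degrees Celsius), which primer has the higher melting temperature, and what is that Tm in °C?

Primer A, 46°C

Primer A: A+T=7, G+C=8 → Tm = 2(7)+4(8) = 46°C
Primer B: A+T=9, G+C=3 → Tm = 2(9)+4(3) = 30°C
46°C vs 30°C → primer A is higher.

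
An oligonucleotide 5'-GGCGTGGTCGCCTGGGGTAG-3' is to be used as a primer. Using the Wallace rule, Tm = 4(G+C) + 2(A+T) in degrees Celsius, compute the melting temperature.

G=11, T=4, C=4, A=1
AT pairs contribute 5, GC pairs contribute 15.
Tm = 4·15 + 2·5 = 60 + 10 = 70°C

70°C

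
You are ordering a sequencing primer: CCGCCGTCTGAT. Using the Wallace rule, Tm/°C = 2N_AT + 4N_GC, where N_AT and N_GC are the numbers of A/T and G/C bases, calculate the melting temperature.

Scanning the sequence gives A=1, C=5, T=3, G=3.
So N_AT = 4 and N_GC = 8.
Tm = 4·8 + 2·4 = 32 + 8 = 40°C

40°C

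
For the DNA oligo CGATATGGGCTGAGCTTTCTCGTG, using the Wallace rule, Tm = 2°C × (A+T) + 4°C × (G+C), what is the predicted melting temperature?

Base counts: G=8, A=3, C=5, T=8
So N_AT = 11 and N_GC = 13.
Tm = 4·13 + 2·11 = 52 + 22 = 74°C

74°C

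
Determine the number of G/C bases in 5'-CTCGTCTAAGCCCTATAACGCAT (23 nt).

Base counts: T=6, C=8, G=3, A=6
G+C = 3 + 8 = 11

11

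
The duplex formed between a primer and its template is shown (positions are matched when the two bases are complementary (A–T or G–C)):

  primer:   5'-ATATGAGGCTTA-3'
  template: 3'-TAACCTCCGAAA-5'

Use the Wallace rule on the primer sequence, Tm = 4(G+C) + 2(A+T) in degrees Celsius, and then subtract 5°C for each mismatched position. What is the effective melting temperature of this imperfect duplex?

Primer base counts: A=4, T=4, G=3, C=1 → A+T=8, G+C=4
Perfect-match Tm = 2(8) + 4(4) = 16 + 16 = 32°C
Mismatches (positions where the bases are not complementary): 3 (at positions 3, 4, 12)
Effective Tm = 32 − 3×5 = 32 − 15 = 17°C

17°C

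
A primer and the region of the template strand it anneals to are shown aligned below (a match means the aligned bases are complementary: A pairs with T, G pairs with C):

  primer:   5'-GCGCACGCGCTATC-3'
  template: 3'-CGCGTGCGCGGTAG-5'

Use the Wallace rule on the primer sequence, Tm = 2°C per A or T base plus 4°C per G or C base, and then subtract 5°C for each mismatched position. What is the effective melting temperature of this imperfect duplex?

Primer base counts: A=2, T=2, G=4, C=6 → A+T=4, G+C=10
Perfect-match Tm = 2(4) + 4(10) = 8 + 40 = 48°C
Mismatches (positions where the bases are not complementary): 1 (at position 11)
Effective Tm = 48 − 1×5 = 48 − 5 = 43°C

43°C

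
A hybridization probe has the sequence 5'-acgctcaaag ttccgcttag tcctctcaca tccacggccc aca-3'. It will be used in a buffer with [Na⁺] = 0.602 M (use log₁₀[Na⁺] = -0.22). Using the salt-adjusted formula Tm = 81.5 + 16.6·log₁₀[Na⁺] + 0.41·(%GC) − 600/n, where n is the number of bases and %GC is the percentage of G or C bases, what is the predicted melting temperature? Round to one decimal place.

Length n = 43. C=18, T=9, G=6, A=10
G+C = 24, so %GC = 24/43 × 100 = 55.814%
Salt term: 16.6 × (-0.22) = -3.652
GC term: 0.41 × 55.814 = 22.884; length term: −600/43 = −13.953
Tm = 81.5 + (-3.652) + 22.884 − 13.953 = 86.779 → 86.8°C

86.8°C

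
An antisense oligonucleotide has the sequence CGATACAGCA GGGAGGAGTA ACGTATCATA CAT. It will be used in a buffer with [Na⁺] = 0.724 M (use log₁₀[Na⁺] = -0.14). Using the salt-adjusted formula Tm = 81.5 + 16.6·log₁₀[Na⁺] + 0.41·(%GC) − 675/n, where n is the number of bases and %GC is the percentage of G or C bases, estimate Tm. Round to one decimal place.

77.4°C

Length n = 33. Counting bases: T=6, A=12, G=9, C=6
G+C = 15, so %GC = 15/33 × 100 = 45.455%
Salt term: 16.6 × (-0.14) = -2.324
GC term: 0.41 × 45.455 = 18.637; length term: −675/33 = −20.455
Tm = 81.5 + (-2.324) + 18.637 − 20.455 = 77.358 → 77.4°C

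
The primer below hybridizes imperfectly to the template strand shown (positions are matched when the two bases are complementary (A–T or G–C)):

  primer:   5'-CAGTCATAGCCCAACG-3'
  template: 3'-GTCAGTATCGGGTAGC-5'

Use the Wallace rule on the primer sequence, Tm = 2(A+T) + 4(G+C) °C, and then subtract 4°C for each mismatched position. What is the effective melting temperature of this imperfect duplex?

Primer base counts: A=5, T=2, G=3, C=6 → A+T=7, G+C=9
Perfect-match Tm = 2(7) + 4(9) = 14 + 36 = 50°C
Mismatches (positions where the bases are not complementary): 1 (at position 14)
Effective Tm = 50 − 1×4 = 50 − 4 = 46°C

46°C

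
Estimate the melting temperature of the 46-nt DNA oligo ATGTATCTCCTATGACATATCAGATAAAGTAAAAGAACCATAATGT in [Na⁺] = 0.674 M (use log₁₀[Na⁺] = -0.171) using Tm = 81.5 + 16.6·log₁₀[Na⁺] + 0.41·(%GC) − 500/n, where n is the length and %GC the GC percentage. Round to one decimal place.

79.4°C

Length n = 46. Scanning the sequence gives A=20, C=7, G=6, T=13.
G+C = 13, so %GC = 13/46 × 100 = 28.261%
Salt term: 16.6 × (-0.171) = -2.839
GC term: 0.41 × 28.261 = 11.587; length term: −500/46 = −10.87
Tm = 81.5 + (-2.839) + 11.587 − 10.87 = 79.378 → 79.4°C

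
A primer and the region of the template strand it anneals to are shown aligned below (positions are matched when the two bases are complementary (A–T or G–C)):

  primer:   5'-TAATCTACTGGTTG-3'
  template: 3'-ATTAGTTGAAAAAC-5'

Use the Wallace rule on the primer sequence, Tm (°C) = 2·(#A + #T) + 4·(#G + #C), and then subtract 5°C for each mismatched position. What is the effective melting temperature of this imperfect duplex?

23°C

Primer base counts: A=3, T=6, G=3, C=2 → A+T=9, G+C=5
Perfect-match Tm = 2(9) + 4(5) = 18 + 20 = 38°C
Mismatches (positions where the bases are not complementary): 3 (at positions 6, 10, 11)
Effective Tm = 38 − 3×5 = 38 − 15 = 23°C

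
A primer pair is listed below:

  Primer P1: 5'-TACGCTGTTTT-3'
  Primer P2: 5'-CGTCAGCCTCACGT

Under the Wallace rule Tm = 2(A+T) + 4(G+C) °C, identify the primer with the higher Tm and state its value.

Primer P1: A+T=7, G+C=4 → Tm = 2(7)+4(4) = 30°C
Primer P2: A+T=5, G+C=9 → Tm = 2(5)+4(9) = 46°C
30°C vs 46°C → primer P2 is higher.

Primer P2, 46°C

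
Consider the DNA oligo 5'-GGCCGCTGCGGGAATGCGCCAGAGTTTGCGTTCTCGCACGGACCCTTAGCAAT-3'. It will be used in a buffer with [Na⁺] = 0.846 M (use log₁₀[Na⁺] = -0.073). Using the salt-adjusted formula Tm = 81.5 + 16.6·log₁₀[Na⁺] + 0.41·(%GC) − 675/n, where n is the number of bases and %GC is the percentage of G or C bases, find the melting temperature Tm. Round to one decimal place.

93.1°C

Length n = 53. A=9, T=11, G=17, C=16
G+C = 33, so %GC = 33/53 × 100 = 62.264%
Salt term: 16.6 × (-0.073) = -1.212
GC term: 0.41 × 62.264 = 25.528; length term: −675/53 = −12.736
Tm = 81.5 + (-1.212) + 25.528 − 12.736 = 93.08 → 93.1°C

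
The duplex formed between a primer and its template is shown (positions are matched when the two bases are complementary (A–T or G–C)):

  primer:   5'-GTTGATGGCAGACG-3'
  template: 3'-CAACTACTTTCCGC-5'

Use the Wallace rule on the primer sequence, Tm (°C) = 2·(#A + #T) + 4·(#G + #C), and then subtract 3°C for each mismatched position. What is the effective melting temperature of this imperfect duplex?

35°C

Primer base counts: A=3, T=3, G=6, C=2 → A+T=6, G+C=8
Perfect-match Tm = 2(6) + 4(8) = 12 + 32 = 44°C
Mismatches (positions where the bases are not complementary): 3 (at positions 8, 9, 12)
Effective Tm = 44 − 3×3 = 44 − 9 = 35°C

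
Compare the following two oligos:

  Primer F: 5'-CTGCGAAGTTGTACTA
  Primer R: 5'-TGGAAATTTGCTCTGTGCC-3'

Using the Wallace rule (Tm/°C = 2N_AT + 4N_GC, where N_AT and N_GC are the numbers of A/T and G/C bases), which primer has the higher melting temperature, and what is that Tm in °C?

Primer R, 56°C

Primer F: A+T=9, G+C=7 → Tm = 2(9)+4(7) = 46°C
Primer R: A+T=10, G+C=9 → Tm = 2(10)+4(9) = 56°C
46°C vs 56°C → primer R is higher.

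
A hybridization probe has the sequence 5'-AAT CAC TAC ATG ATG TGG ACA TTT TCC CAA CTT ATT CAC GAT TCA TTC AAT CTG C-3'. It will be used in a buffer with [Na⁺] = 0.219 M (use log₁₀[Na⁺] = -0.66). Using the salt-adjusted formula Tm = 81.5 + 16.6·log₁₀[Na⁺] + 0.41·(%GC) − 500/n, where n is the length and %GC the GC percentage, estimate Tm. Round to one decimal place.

76.4°C

Length n = 55. Base counts: C=14, T=19, G=6, A=16
G+C = 20, so %GC = 20/55 × 100 = 36.364%
Salt term: 16.6 × (-0.66) = -10.956
GC term: 0.41 × 36.364 = 14.909; length term: −500/55 = −9.091
Tm = 81.5 + (-10.956) + 14.909 − 9.091 = 76.362 → 76.4°C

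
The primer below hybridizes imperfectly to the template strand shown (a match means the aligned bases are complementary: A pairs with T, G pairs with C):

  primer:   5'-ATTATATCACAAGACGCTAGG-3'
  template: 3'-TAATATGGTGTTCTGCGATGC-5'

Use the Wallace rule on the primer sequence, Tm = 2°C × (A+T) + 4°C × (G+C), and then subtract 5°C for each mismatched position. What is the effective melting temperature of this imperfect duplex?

48°C

Primer base counts: A=8, T=5, G=4, C=4 → A+T=13, G+C=8
Perfect-match Tm = 2(13) + 4(8) = 26 + 32 = 58°C
Mismatches (positions where the bases are not complementary): 2 (at positions 7, 20)
Effective Tm = 58 − 2×5 = 58 − 10 = 48°C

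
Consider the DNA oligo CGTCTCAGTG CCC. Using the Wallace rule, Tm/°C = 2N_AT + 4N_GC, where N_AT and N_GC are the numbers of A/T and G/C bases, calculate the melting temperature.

44°C

T=3, C=6, G=3, A=1
A+T = 4, G+C = 9
Tm = 2×4 + 4×9 = 44°C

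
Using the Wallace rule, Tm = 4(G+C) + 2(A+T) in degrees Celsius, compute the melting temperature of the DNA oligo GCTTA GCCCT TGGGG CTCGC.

A=1, G=7, C=7, T=5
A+T = 6, G+C = 14
Tm = 2×6 + 4×14 = 68°C

68°C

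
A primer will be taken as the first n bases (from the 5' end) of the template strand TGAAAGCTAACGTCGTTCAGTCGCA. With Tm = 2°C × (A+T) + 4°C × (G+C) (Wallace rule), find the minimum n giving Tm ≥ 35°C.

First 12 bases: TGAAAGCTAACG → Tm = 34°C (< 35°C)
First 13 bases: TGAAAGCTAACGT → Tm = 36°C (≥ 35°C)
Since every base adds ≥2°C, Tm only increases with n, so the threshold is first crossed at n = 13.

n = 13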